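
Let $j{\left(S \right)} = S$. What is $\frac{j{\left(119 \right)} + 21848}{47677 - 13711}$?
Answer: $\frac{21967}{33966} \approx 0.64674$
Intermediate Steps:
$\frac{j{\left(119 \right)} + 21848}{47677 - 13711} = \frac{119 + 21848}{47677 - 13711} = \frac{21967}{33966}$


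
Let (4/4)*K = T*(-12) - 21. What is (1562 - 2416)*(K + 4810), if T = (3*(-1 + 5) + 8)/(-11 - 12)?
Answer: -94270498/23 ≈ -4.0987e+6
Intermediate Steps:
T = -20/23 (T = (3*4 + 8)/(-23) = (12 + 8)*(-1/23) = 20*(-1/23) = -20/23 ≈ -0.86957)
K = -243/23 (K = -20/23*(-12) - 21 = 240/23 - 21 = -243/23 ≈ -10.565)
(1562 - 2416)*(K + 4810) = (1562 - 2416)*(-243/23 + 4810) = -854*110387/23 = -94270498/23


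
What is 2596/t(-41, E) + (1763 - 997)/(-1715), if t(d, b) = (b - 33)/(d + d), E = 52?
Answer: -365090034/32585 ≈ -11204.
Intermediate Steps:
t(d, b) = (-33 + b)/(2*d) (t(d, b) = (-33 + b)/((2*d)) = (-33 + b)*(1/(2*d)) = (-33 + b)/(2*d))
2596/t(-41, E) + (1763 - 997)/(-1715) = 2596/(((½)*(-33 + 52)/(-41))) + (1763 - 997)/(-1715) = 2596/(((½)*(-1/41)*19)) + 766*(-1/1715) = 2596/(-19/82) - 766/1715 = 2596*(-82/19) - 766/1715 = -212872/19 - 766/1715 = -365090034/32585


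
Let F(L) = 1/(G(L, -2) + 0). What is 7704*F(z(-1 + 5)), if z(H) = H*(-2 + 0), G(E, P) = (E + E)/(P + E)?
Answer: 4815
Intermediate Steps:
G(E, P) = 2*E/(E + P) (G(E, P) = (2*E)/(E + P) = 2*E/(E + P))
z(H) = -2*H (z(H) = H*(-2) = -2*H)
F(L) = (-2 + L)/(2*L) (F(L) = 1/(2*L/(L - 2) + 0) = 1/(2*L/(-2 + L) + 0) = 1/(2*L/(-2 + L)) = (-2 + L)/(2*L))
7704*F(z(-1 + 5)) = 7704*((-2 - 2*(-1 + 5))/(2*((-2*(-1 + 5))))) = 7704*((-2 - 2*4)/(2*((-2*4)))) = 7704*((½)*(-2 - 8)/(-8)) = 7704*((½)*(-⅛)*(-10)) = 7704*(5/8) = 4815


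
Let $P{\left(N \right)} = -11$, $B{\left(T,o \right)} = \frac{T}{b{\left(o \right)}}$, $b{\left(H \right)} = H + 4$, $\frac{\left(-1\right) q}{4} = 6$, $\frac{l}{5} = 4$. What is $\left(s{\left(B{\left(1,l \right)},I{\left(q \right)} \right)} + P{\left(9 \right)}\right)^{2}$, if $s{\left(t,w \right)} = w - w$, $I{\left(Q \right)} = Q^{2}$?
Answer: $121$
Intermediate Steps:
$l = 20$ ($l = 5 \cdot 4 = 20$)
$q = -24$ ($q = \left(-4\right) 6 = -24$)
$b{\left(H \right)} = 4 + H$
$B{\left(T,o \right)} = \frac{T}{4 + o}$
$s{\left(t,w \right)} = 0$
$\left(s{\left(B{\left(1,l \right)},I{\left(q \right)} \right)} + P{\left(9 \right)}\right)^{2} = \left(0 - 11\right)^{2} = \left(-11\right)^{2} = 121$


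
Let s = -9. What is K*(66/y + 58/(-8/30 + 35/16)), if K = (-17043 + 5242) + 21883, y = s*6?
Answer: 1211947138/4149 ≈ 2.9211e+5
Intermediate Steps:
y = -54 (y = -9*6 = -54)
K = 10082 (K = -11801 + 21883 = 10082)
K*(66/y + 58/(-8/30 + 35/16)) = 10082*(66/(-54) + 58/(-8/30 + 35/16)) = 10082*(66*(-1/54) + 58/(-8*1/30 + 35*(1/16))) = 10082*(-11/9 + 58/(-4/15 + 35/16)) = 10082*(-11/9 + 58/(461/240)) = 10082*(-11/9 + 58*(240/461)) = 10082*(-11/9 + 13920/461) = 10082*(120209/4149) = 1211947138/4149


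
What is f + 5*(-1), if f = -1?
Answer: -6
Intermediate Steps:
f + 5*(-1) = -1 + 5*(-1) = -1 - 5 = -6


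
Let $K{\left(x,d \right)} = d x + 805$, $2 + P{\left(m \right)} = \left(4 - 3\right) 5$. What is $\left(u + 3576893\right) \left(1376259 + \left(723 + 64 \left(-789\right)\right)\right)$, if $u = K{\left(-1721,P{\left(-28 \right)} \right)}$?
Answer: $4738917662010$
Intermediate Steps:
$P{\left(m \right)} = 3$ ($P{\left(m \right)} = -2 + \left(4 - 3\right) 5 = -2 + 1 \cdot 5 = -2 + 5 = 3$)
$K{\left(x,d \right)} = 805 + d x$
$u = -4358$ ($u = 805 + 3 \left(-1721\right) = 805 - 5163 = -4358$)
$\left(u + 3576893\right) \left(1376259 + \left(723 + 64 \left(-789\right)\right)\right) = \left(-4358 + 3576893\right) \left(1376259 + \left(723 + 64 \left(-789\right)\right)\right) = 3572535 \left(1376259 + \left(723 - 50496\right)\right) = 3572535 \left(1376259 - 49773\right) = 3572535 \cdot 1326486 = 4738917662010$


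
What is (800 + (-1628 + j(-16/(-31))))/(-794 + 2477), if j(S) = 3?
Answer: -25/51 ≈ -0.49020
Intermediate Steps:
(800 + (-1628 + j(-16/(-31))))/(-794 + 2477) = (800 + (-1628 + 3))/(-794 + 2477) = (800 - 1625)/1683 = -825*1/1683 = -25/51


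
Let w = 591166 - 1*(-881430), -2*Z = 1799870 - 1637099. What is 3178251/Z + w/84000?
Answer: -3502979101/162771000 ≈ -21.521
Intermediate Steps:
Z = -162771/2 (Z = -(1799870 - 1637099)/2 = -1/2*162771 = -162771/2 ≈ -81386.)
w = 1472596 (w = 591166 + 881430 = 1472596)
3178251/Z + w/84000 = 3178251/(-162771/2) + 1472596/84000 = 3178251*(-2/162771) + 1472596*(1/84000) = -2118834/54257 + 368149/21000 = -3502979101/162771000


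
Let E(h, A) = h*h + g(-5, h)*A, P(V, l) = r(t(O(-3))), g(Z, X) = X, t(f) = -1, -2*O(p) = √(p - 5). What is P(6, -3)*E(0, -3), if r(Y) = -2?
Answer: 0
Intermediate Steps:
O(p) = -√(-5 + p)/2 (O(p) = -√(p - 5)/2 = -√(-5 + p)/2)
P(V, l) = -2
E(h, A) = h² + A*h (E(h, A) = h*h + h*A = h² + A*h)
P(6, -3)*E(0, -3) = -0*(-3 + 0) = -0*(-3) = -2*0 = 0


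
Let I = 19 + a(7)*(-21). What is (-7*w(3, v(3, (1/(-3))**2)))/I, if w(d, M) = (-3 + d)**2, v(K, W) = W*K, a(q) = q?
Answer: 0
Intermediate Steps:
v(K, W) = K*W
I = -128 (I = 19 + 7*(-21) = 19 - 147 = -128)
(-7*w(3, v(3, (1/(-3))**2)))/I = -7*(-3 + 3)**2/(-128) = -7*0**2*(-1/128) = -7*0*(-1/128) = 0*(-1/128) = 0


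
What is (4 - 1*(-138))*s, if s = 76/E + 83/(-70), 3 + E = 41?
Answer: 4047/35 ≈ 115.63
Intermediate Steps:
E = 38 (E = -3 + 41 = 38)
s = 57/70 (s = 76/38 + 83/(-70) = 76*(1/38) + 83*(-1/70) = 2 - 83/70 = 57/70 ≈ 0.81429)
(4 - 1*(-138))*s = (4 - 1*(-138))*(57/70) = (4 + 138)*(57/70) = 142*(57/70) = 4047/35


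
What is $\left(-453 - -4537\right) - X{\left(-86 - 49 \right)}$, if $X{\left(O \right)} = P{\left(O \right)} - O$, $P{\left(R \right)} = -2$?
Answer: $3951$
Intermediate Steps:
$X{\left(O \right)} = -2 - O$
$\left(-453 - -4537\right) - X{\left(-86 - 49 \right)} = \left(-453 - -4537\right) - \left(-2 - \left(-86 - 49\right)\right) = \left(-453 + 4537\right) - \left(-2 - -135\right) = 4084 - \left(-2 + 135\right) = 4084 - 133 = 3951$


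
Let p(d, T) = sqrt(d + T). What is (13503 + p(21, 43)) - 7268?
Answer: 6243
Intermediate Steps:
p(d, T) = sqrt(T + d)
(13503 + p(21, 43)) - 7268 = (13503 + sqrt(43 + 21)) - 7268 = (13503 + sqrt(64)) - 7268 = (13503 + 8) - 7268 = 13511 - 7268 = 6243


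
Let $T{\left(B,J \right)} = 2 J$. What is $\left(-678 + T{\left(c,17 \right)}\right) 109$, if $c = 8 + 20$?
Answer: $-70196$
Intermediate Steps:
$c = 28$
$\left(-678 + T{\left(c,17 \right)}\right) 109 = \left(-678 + 2 \cdot 17\right) 109 = \left(-678 + 34\right) 109 = \left(-644\right) 109 = -70196$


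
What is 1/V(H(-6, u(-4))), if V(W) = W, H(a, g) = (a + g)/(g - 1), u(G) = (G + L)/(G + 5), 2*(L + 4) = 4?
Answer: 7/12 ≈ 0.58333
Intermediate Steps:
L = -2 (L = -4 + (½)*4 = -4 + 2 = -2)
u(G) = (-2 + G)/(5 + G) (u(G) = (G - 2)/(G + 5) = (-2 + G)/(5 + G))
H(a, g) = (a + g)/(-1 + g)
1/V(H(-6, u(-4))) = 1/((-6 + (-2 - 4)/(5 - 4))/(-1 + (-2 - 4)/(5 - 4))) = 1/((-6 - 6/1)/(-1 - 6/1)) = 1/((-6 + 1*(-6))/(-1 + 1*(-6))) = 1/((-6 - 6)/(-1 - 6)) = 1/(-12/(-7)) = 1/(-⅐*(-12)) = 1/(12/7) = 7/12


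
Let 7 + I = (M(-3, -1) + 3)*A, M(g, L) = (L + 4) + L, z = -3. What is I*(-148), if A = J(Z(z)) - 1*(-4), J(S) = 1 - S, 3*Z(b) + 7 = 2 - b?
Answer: -9472/3 ≈ -3157.3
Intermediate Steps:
Z(b) = -5/3 - b/3 (Z(b) = -7/3 + (2 - b)/3 = -7/3 + (2/3 - b/3) = -5/3 - b/3)
M(g, L) = 4 + 2*L (M(g, L) = (4 + L) + L = 4 + 2*L)
A = 17/3 (A = (1 - (-5/3 - 1/3*(-3))) - 1*(-4) = (1 - (-5/3 + 1)) + 4 = (1 - 1*(-2/3)) + 4 = (1 + 2/3) + 4 = 5/3 + 4 = 17/3 ≈ 5.6667)
I = 64/3 (I = -7 + ((4 + 2*(-1)) + 3)*(17/3) = -7 + ((4 - 2) + 3)*(17/3) = -7 + (2 + 3)*(17/3) = -7 + 5*(17/3) = -7 + 85/3 = 64/3 ≈ 21.333)
I*(-148) = (64/3)*(-148) = -9472/3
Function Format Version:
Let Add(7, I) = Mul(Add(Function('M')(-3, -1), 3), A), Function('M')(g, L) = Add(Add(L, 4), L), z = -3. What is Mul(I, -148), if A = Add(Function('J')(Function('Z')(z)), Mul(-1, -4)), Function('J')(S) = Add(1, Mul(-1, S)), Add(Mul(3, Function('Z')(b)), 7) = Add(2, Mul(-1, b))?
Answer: Rational(-9472, 3) ≈ -3157.3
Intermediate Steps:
Function('Z')(b) = Add(Rational(-5, 3), Mul(Rational(-1, 3), b)) (Function('Z')(b) = Add(Rational(-7, 3), Mul(Rational(1, 3), Add(2, Mul(-1, b)))) = Add(Rational(-7, 3), Add(Rational(2, 3), Mul(Rational(-1, 3), b))) = Add(Rational(-5, 3), Mul(Rational(-1, 3), b)))
Function('M')(g, L) = Add(4, Mul(2, L)) (Function('M')(g, L) = Add(Add(4, L), L) = Add(4, Mul(2, L)))
A = Rational(17, 3) (A = Add(Add(1, Mul(-1, Add(Rational(-5, 3), Mul(Rational(-1, 3), -3)))), Mul(-1, -4)) = Add(Add(1, Mul(-1, Add(Rational(-5, 3), 1))), 4) = Add(Add(1, Mul(-1, Rational(-2, 3))), 4) = Add(Add(1, Rational(2, 3)), 4) = Add(Rational(5, 3), 4) = Rational(17, 3) ≈ 5.6667)
I = Rational(64, 3) (I = Add(-7, Mul(Add(Add(4, Mul(2, -1)), 3), Rational(17, 3))) = Add(-7, Mul(Add(Add(4, -2), 3), Rational(17, 3))) = Add(-7, Mul(Add(2, 3), Rational(17, 3))) = Add(-7, Mul(5, Rational(17, 3))) = Add(-7, Rational(85, 3)) = Rational(64, 3) ≈ 21.333)
Mul(I, -148) = Mul(Rational(64, 3), -148) = Rational(-9472, 3)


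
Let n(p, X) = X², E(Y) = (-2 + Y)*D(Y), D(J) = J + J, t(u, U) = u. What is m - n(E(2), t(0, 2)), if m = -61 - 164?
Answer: -225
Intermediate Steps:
D(J) = 2*J
E(Y) = 2*Y*(-2 + Y) (E(Y) = (-2 + Y)*(2*Y) = 2*Y*(-2 + Y))
m = -225
m - n(E(2), t(0, 2)) = -225 - 1*0² = -225 - 1*0 = -225 + 0 = -225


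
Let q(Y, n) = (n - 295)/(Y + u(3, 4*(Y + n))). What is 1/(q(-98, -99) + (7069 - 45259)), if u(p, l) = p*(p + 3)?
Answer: -40/1527403 ≈ -2.6188e-5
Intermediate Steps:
u(p, l) = p*(3 + p)
q(Y, n) = (-295 + n)/(18 + Y) (q(Y, n) = (n - 295)/(Y + 3*(3 + 3)) = (-295 + n)/(Y + 3*6) = (-295 + n)/(Y + 18) = (-295 + n)/(18 + Y))
1/(q(-98, -99) + (7069 - 45259)) = 1/((-295 - 99)/(18 - 98) + (7069 - 45259)) = 1/(-394/(-80) - 38190) = 1/(-1/80*(-394) - 38190) = 1/(197/40 - 38190) = 1/(-1527403/40) = -40/1527403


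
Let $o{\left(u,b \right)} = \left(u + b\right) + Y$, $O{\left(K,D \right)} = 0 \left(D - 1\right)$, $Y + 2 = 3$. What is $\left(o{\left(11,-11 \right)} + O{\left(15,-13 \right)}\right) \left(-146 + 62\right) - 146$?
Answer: $-230$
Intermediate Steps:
$Y = 1$ ($Y = -2 + 3 = 1$)
$O{\left(K,D \right)} = 0$ ($O{\left(K,D \right)} = 0 \left(-1 + D\right) = 0$)
$o{\left(u,b \right)} = 1 + b + u$ ($o{\left(u,b \right)} = \left(u + b\right) + 1 = \left(b + u\right) + 1 = 1 + b + u$)
$\left(o{\left(11,-11 \right)} + O{\left(15,-13 \right)}\right) \left(-146 + 62\right) - 146 = \left(\left(1 - 11 + 11\right) + 0\right) \left(-146 + 62\right) - 146 = \left(1 + 0\right) \left(-84\right) - 146 = 1 \left(-84\right) - 146 = -84 - 146 = -230$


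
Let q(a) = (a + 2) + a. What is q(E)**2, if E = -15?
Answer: 784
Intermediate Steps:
q(a) = 2 + 2*a (q(a) = (2 + a) + a = 2 + 2*a)
q(E)**2 = (2 + 2*(-15))**2 = (2 - 30)**2 = (-28)**2 = 784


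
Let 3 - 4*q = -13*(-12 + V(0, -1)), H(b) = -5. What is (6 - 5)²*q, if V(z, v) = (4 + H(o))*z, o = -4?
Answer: -153/4 ≈ -38.250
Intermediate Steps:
V(z, v) = -z (V(z, v) = (4 - 5)*z = -z)
q = -153/4 (q = ¾ - (-13)*(-12 - 1*0)/4 = ¾ - (-13)*(-12 + 0)/4 = ¾ - (-13)*(-12)/4 = ¾ - ¼*156 = ¾ - 39 = -153/4 ≈ -38.250)
(6 - 5)²*q = (6 - 5)²*(-153/4) = 1²*(-153/4) = 1*(-153/4) = -153/4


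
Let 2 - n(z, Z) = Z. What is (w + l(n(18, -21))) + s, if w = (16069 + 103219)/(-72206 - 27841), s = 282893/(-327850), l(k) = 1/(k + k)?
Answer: -767028315629/377204702925 ≈ -2.0335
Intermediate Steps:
n(z, Z) = 2 - Z
l(k) = 1/(2*k)
s = -282893/327850 (s = 282893*(-1/327850) = -282893/327850 ≈ -0.86287)
w = -119288/100047 (w = 119288/(-100047) = 119288*(-1/100047) = -119288/100047 ≈ -1.1923)
(w + l(n(18, -21))) + s = (-119288/100047 + 1/(2*(2 - 1*(-21)))) - 282893/327850 = (-119288/100047 + 1/(2*(2 + 21))) - 282893/327850 = (-119288/100047 + (1/2)/23) - 282893/327850 = (-119288/100047 + (1/2)*(1/23)) - 282893/327850 = (-119288/100047 + 1/46) - 282893/327850 = -5387201/4602162 - 282893/327850 = -767028315629/377204702925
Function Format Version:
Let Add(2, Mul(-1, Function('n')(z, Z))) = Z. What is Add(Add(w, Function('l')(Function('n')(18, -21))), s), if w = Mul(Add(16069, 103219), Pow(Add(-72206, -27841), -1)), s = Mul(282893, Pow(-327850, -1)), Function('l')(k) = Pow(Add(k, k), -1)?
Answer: Rational(-767028315629, 377204702925) ≈ -2.0335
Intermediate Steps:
Function('n')(z, Z) = Add(2, Mul(-1, Z))
Function('l')(k) = Mul(Rational(1, 2), Pow(k, -1)) (Function('l')(k) = Pow(Mul(2, k), -1) = Mul(Rational(1, 2), Pow(k, -1)))
s = Rational(-282893, 327850) (s = Mul(282893, Rational(-1, 327850)) = Rational(-282893, 327850) ≈ -0.86287)
w = Rational(-119288, 100047) (w = Mul(119288, Pow(-100047, -1)) = Mul(119288, Rational(-1, 100047)) = Rational(-119288, 100047) ≈ -1.1923)
Add(Add(w, Function('l')(Function('n')(18, -21))), s) = Add(Add(Rational(-119288, 100047), Mul(Rational(1, 2), Pow(Add(2, Mul(-1, -21)), -1))), Rational(-282893, 327850)) = Add(Add(Rational(-119288, 100047), Mul(Rational(1, 2), Pow(Add(2, 21), -1))), Rational(-282893, 327850)) = Add(Add(Rational(-119288, 100047), Mul(Rational(1, 2), Pow(23, -1))), Rational(-282893, 327850)) = Add(Add(Rational(-119288, 100047), Mul(Rational(1, 2), Rational(1, 23))), Rational(-282893, 327850)) = Add(Add(Rational(-119288, 100047), Rational(1, 46)), Rational(-282893, 327850)) = Add(Rational(-5387201, 4602162), Rational(-282893, 327850)) = Rational(-767028315629, 377204702925)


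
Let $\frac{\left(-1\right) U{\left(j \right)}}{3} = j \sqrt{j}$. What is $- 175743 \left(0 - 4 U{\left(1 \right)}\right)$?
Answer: $-2108916$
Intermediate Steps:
$U{\left(j \right)} = - 3 j^{\frac{3}{2}}$ ($U{\left(j \right)} = - 3 j \sqrt{j} = - 3 j^{\frac{3}{2}}$)
$- 175743 \left(0 - 4 U{\left(1 \right)}\right) = - 175743 \left(0 - 4 \left(- 3 \cdot 1^{\frac{3}{2}}\right)\right) = - 175743 \left(0 - 4 \left(\left(-3\right) 1\right)\right) = - 175743 \left(0 - -12\right) = - 175743 \left(0 + 12\right) = \left(-175743\right) 12 = -2108916$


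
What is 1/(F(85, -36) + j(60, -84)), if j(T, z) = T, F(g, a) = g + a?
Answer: 1/109 ≈ 0.0091743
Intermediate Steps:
F(g, a) = a + g
1/(F(85, -36) + j(60, -84)) = 1/((-36 + 85) + 60) = 1/(49 + 60) = 1/109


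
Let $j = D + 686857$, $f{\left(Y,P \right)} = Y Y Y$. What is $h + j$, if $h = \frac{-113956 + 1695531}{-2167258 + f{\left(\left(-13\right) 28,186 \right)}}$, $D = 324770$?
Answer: $\frac{50981752408279}{50395802} \approx 1.0116 \cdot 10^{6}$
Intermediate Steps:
$f{\left(Y,P \right)} = Y^{3}$ ($f{\left(Y,P \right)} = Y^{2} Y = Y^{3}$)
$h = - \frac{1581575}{50395802}$ ($h = \frac{-113956 + 1695531}{-2167258 + \left(\left(-13\right) 28\right)^{3}} = \frac{1581575}{-2167258 + \left(-364\right)^{3}} = \frac{1581575}{-2167258 - 48228544} = \frac{1581575}{-50395802} = 1581575 \left(- \frac{1}{50395802}\right) = - \frac{1581575}{50395802} \approx -0.031383$)
$j = 1011627$ ($j = 324770 + 686857 = 1011627$)
$h + j = - \frac{1581575}{50395802} + 1011627 = \frac{50981752408279}{50395802}$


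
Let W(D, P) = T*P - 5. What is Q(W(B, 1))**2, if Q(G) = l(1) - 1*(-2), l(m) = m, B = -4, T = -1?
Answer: 9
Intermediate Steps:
W(D, P) = -5 - P (W(D, P) = -P - 5 = -5 - P)
Q(G) = 3 (Q(G) = 1 - 1*(-2) = 1 + 2 = 3)
Q(W(B, 1))**2 = 3**2 = 9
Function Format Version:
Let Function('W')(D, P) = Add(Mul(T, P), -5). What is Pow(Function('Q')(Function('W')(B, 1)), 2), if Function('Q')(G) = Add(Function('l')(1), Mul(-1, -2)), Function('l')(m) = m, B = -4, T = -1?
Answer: 9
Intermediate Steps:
Function('W')(D, P) = Add(-5, Mul(-1, P)) (Function('W')(D, P) = Add(Mul(-1, P), -5) = Add(-5, Mul(-1, P)))
Function('Q')(G) = 3 (Function('Q')(G) = Add(1, Mul(-1, -2)) = Add(1, 2) = 3)
Pow(Function('Q')(Function('W')(B, 1)), 2) = Pow(3, 2) = 9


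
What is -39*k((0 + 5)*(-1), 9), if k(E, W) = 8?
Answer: -312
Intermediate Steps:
-39*k((0 + 5)*(-1), 9) = -39*8 = -312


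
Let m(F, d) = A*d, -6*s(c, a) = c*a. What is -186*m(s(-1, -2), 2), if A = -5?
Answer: 1860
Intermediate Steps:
s(c, a) = -a*c/6 (s(c, a) = -c*a/6 = -a*c/6)
m(F, d) = -5*d
-186*m(s(-1, -2), 2) = -(-930)*2 = -186*(-10) = 1860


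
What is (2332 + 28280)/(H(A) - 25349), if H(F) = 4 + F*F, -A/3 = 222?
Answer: 30612/418211 ≈ 0.073197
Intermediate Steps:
A = -666 (A = -3*222 = -666)
H(F) = 4 + F**2
(2332 + 28280)/(H(A) - 25349) = (2332 + 28280)/((4 + (-666)**2) - 25349) = 30612/((4 + 443556) - 25349) = 30612/(443560 - 25349) = 30612/418211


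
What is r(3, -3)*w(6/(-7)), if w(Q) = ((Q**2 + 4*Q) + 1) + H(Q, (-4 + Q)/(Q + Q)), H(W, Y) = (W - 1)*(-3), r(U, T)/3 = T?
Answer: -1710/49 ≈ -34.898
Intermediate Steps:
r(U, T) = 3*T
H(W, Y) = 3 - 3*W (H(W, Y) = (-1 + W)*(-3) = 3 - 3*W)
w(Q) = 4 + Q + Q**2 (w(Q) = ((Q**2 + 4*Q) + 1) + (3 - 3*Q) = (1 + Q**2 + 4*Q) + (3 - 3*Q) = 4 + Q + Q**2)
r(3, -3)*w(6/(-7)) = (3*(-3))*(4 + 6/(-7) + (6/(-7))**2) = -9*(4 + 6*(-1/7) + (6*(-1/7))**2) = -9*(4 - 6/7 + (-6/7)**2) = -9*(4 - 6/7 + 36/49) = -9*190/49 = -1710/49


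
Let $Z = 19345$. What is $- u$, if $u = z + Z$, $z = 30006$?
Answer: $-49351$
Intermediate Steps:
$u = 49351$ ($u = 30006 + 19345 = 49351$)
$- u = \left(-1\right) 49351 = -49351$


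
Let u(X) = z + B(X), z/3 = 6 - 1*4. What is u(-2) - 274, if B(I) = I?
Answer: -270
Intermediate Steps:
z = 6 (z = 3*(6 - 1*4) = 3*(6 - 4) = 3*2 = 6)
u(X) = 6 + X
u(-2) - 274 = (6 - 2) - 274 = 4 - 274 = -270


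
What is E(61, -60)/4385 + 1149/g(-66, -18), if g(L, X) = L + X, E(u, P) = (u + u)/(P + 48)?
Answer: -5039219/368340 ≈ -13.681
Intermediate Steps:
E(u, P) = 2*u/(48 + P) (E(u, P) = (2*u)/(48 + P) = 2*u/(48 + P))
E(61, -60)/4385 + 1149/g(-66, -18) = (2*61/(48 - 60))/4385 + 1149/(-66 - 18) = (2*61/(-12))*(1/4385) + 1149/(-84) = (2*61*(-1/12))*(1/4385) + 1149*(-1/84) = -61/6*1/4385 - 383/28 = -61/26310 - 383/28 = -5039219/368340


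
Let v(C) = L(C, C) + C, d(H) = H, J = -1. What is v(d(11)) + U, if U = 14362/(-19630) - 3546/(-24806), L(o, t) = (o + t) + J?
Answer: 3823870292/121735445 ≈ 31.411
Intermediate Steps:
L(o, t) = -1 + o + t (L(o, t) = (o + t) - 1 = -1 + o + t)
v(C) = -1 + 3*C (v(C) = (-1 + C + C) + C = (-1 + 2*C) + C = -1 + 3*C)
U = -71663948/121735445 (U = 14362*(-1/19630) - 3546*(-1/24806) = -7181/9815 + 1773/12403 = -71663948/121735445 ≈ -0.58869)
v(d(11)) + U = (-1 + 3*11) - 71663948/121735445 = (-1 + 33) - 71663948/121735445 = 32 - 71663948/121735445 = 3823870292/121735445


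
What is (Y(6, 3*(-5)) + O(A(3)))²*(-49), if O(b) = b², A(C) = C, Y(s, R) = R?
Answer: -1764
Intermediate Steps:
(Y(6, 3*(-5)) + O(A(3)))²*(-49) = (3*(-5) + 3²)²*(-49) = (-15 + 9)²*(-49) = (-6)²*(-49) = 36*(-49) = -1764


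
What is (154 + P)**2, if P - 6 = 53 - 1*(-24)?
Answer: 56169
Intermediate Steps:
P = 83 (P = 6 + (53 - 1*(-24)) = 6 + (53 + 24) = 6 + 77 = 83)
(154 + P)**2 = (154 + 83)**2 = 237**2 = 56169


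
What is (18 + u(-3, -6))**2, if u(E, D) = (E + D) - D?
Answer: 225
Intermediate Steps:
u(E, D) = E (u(E, D) = (D + E) - D = E)
(18 + u(-3, -6))**2 = (18 - 3)**2 = 15**2 = 225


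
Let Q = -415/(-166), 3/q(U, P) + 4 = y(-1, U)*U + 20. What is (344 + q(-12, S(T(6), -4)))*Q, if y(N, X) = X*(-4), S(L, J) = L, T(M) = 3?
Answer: 192637/224 ≈ 859.99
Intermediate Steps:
y(N, X) = -4*X
q(U, P) = 3/(16 - 4*U**2) (q(U, P) = 3/(-4 + ((-4*U)*U + 20)) = 3/(-4 + (-4*U**2 + 20)) = 3/(-4 + (20 - 4*U**2)) = 3/(16 - 4*U**2))
Q = 5/2 (Q = -415*(-1/166) = 5/2 ≈ 2.5000)
(344 + q(-12, S(T(6), -4)))*Q = (344 + 3/(4*(4 - 1*(-12)**2)))*(5/2) = (344 + 3/(4*(4 - 1*144)))*(5/2) = (344 + 3/(4*(4 - 144)))*(5/2) = (344 + (3/4)/(-140))*(5/2) = (344 + (3/4)*(-1/140))*(5/2) = (344 - 3/560)*(5/2) = (192637/560)*(5/2) = 192637/224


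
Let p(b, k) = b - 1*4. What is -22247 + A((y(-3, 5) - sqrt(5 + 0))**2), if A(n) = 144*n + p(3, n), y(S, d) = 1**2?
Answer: -21384 - 288*sqrt(5) ≈ -22028.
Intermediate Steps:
y(S, d) = 1
p(b, k) = -4 + b (p(b, k) = b - 4 = -4 + b)
A(n) = -1 + 144*n (A(n) = 144*n + (-4 + 3) = 144*n - 1 = -1 + 144*n)
-22247 + A((y(-3, 5) - sqrt(5 + 0))**2) = -22247 + (-1 + 144*(1 - sqrt(5 + 0))**2) = -22247 + (-1 + 144*(1 - sqrt(5))**2) = -22248 + 144*(1 - sqrt(5))**2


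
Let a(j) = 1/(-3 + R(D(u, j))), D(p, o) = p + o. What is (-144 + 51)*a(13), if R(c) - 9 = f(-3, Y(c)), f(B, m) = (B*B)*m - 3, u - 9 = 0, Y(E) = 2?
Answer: -31/7 ≈ -4.4286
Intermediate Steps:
u = 9 (u = 9 + 0 = 9)
f(B, m) = -3 + m*B**2 (f(B, m) = B**2*m - 3 = m*B**2 - 3 = -3 + m*B**2)
D(p, o) = o + p
R(c) = 24 (R(c) = 9 + (-3 + 2*(-3)**2) = 9 + (-3 + 2*9) = 9 + (-3 + 18) = 9 + 15 = 24)
a(j) = 1/21 (a(j) = 1/(-3 + 24) = 1/21)
(-144 + 51)*a(13) = (-144 + 51)*(1/21) = -93*1/21 = -31/7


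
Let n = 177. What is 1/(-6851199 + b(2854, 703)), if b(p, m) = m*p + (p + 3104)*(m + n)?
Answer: 1/398203 ≈ 2.5113e-6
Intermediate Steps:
b(p, m) = m*p + (177 + m)*(3104 + p) (b(p, m) = m*p + (p + 3104)*(m + 177) = m*p + (3104 + p)*(177 + m) = m*p + (177 + m)*(3104 + p))
1/(-6851199 + b(2854, 703)) = 1/(-6851199 + (549408 + 177*2854 + 3104*703 + 2*703*2854)) = 1/(-6851199 + (549408 + 505158 + 2182112 + 4012724)) = 1/(-6851199 + 7249402) = 1/398203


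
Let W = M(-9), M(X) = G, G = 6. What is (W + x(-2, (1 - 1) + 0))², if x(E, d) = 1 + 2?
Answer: 81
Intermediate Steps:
M(X) = 6
W = 6
x(E, d) = 3
(W + x(-2, (1 - 1) + 0))² = (6 + 3)² = 9² = 81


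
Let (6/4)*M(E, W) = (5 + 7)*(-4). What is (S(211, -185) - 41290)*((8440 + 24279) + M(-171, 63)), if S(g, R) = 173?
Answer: -1343991379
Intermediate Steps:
M(E, W) = -32 (M(E, W) = 2*((5 + 7)*(-4))/3 = 2*(12*(-4))/3 = (2/3)*(-48) = -32)
(S(211, -185) - 41290)*((8440 + 24279) + M(-171, 63)) = (173 - 41290)*((8440 + 24279) - 32) = -41117*(32719 - 32) = -41117*32687 = -1343991379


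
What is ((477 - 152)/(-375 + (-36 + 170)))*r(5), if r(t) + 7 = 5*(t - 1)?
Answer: -4225/241 ≈ -17.531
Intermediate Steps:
r(t) = -12 + 5*t (r(t) = -7 + 5*(t - 1) = -7 + 5*(-1 + t) = -7 + (-5 + 5*t) = -12 + 5*t)
((477 - 152)/(-375 + (-36 + 170)))*r(5) = ((477 - 152)/(-375 + (-36 + 170)))*(-12 + 5*5) = (325/(-375 + 134))*(-12 + 25) = (325/(-241))*13 = (325*(-1/241))*13 = -325/241*13 = -4225/241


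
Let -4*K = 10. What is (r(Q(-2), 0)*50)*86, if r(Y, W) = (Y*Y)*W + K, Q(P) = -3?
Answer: -10750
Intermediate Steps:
K = -5/2 (K = -¼*10 = -5/2 ≈ -2.5000)
r(Y, W) = -5/2 + W*Y² (r(Y, W) = (Y*Y)*W - 5/2 = Y²*W - 5/2 = W*Y² - 5/2 = -5/2 + W*Y²)
(r(Q(-2), 0)*50)*86 = ((-5/2 + 0*(-3)²)*50)*86 = ((-5/2 + 0*9)*50)*86 = ((-5/2 + 0)*50)*86 = -5/2*50*86 = -125*86 = -10750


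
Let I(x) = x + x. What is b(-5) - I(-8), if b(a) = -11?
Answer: 5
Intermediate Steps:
I(x) = 2*x
b(-5) - I(-8) = -11 - 2*(-8) = -11 - 1*(-16) = -11 + 16 = 5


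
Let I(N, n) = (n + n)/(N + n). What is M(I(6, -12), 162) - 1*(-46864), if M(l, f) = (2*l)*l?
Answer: 46896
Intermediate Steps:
I(N, n) = 2*n/(N + n) (I(N, n) = (2*n)/(N + n) = 2*n/(N + n))
M(l, f) = 2*l**2
M(I(6, -12), 162) - 1*(-46864) = 2*(2*(-12)/(6 - 12))**2 - 1*(-46864) = 2*(2*(-12)/(-6))**2 + 46864 = 2*(2*(-12)*(-1/6))**2 + 46864 = 2*4**2 + 46864 = 2*16 + 46864 = 32 + 46864 = 46896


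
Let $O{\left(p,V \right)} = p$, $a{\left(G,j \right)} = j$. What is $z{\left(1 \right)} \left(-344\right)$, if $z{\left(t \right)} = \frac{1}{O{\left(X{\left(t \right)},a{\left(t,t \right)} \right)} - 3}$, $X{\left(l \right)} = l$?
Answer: $172$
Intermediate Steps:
$z{\left(t \right)} = \frac{1}{-3 + t}$ ($z{\left(t \right)} = \frac{1}{t - 3} = \frac{1}{-3 + t}$)
$z{\left(1 \right)} \left(-344\right) = \frac{1}{-3 + 1} \left(-344\right) = \frac{1}{-2} \left(-344\right) = \left(- \frac{1}{2}\right) \left(-344\right) = 172$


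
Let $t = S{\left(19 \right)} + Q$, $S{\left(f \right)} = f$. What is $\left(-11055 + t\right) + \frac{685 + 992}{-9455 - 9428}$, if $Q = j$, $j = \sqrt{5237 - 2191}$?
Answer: $- \frac{208394465}{18883} + \sqrt{3046} \approx -10981.0$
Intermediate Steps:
$j = \sqrt{3046} \approx 55.191$
$Q = \sqrt{3046} \approx 55.191$
$t = 19 + \sqrt{3046} \approx 74.191$
$\left(-11055 + t\right) + \frac{685 + 992}{-9455 - 9428} = \left(-11055 + \left(19 + \sqrt{3046}\right)\right) + \frac{685 + 992}{-9455 - 9428} = \left(-11036 + \sqrt{3046}\right) + \frac{1677}{-18883} = \left(-11036 + \sqrt{3046}\right) + 1677 \left(- \frac{1}{18883}\right) = \left(-11036 + \sqrt{3046}\right) - \frac{1677}{18883} = - \frac{208394465}{18883} + \sqrt{3046}$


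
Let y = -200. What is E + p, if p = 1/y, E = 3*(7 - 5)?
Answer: 1199/200 ≈ 5.9950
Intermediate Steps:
E = 6 (E = 3*2 = 6)
p = -1/200 (p = 1/(-200) = -1/200 ≈ -0.0050000)
E + p = 6 - 1/200 = 1199/200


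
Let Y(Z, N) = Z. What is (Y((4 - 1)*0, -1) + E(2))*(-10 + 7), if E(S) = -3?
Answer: 9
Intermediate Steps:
(Y((4 - 1)*0, -1) + E(2))*(-10 + 7) = ((4 - 1)*0 - 3)*(-10 + 7) = (3*0 - 3)*(-3) = (0 - 3)*(-3) = -3*(-3) = 9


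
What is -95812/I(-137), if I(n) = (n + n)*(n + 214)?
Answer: 47906/10549 ≈ 4.5413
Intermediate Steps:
I(n) = 2*n*(214 + n) (I(n) = (2*n)*(214 + n) = 2*n*(214 + n))
-95812/I(-137) = -95812*(-1/(274*(214 - 137))) = -95812/(2*(-137)*77) = -95812/(-21098) = -95812*(-1/21098) = 47906/10549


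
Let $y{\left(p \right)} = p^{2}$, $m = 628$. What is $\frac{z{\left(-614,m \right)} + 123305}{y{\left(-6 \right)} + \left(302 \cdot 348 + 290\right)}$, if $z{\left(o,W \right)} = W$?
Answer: $\frac{123933}{105422} \approx 1.1756$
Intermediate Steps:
$\frac{z{\left(-614,m \right)} + 123305}{y{\left(-6 \right)} + \left(302 \cdot 348 + 290\right)} = \frac{628 + 123305}{\left(-6\right)^{2} + \left(302 \cdot 348 + 290\right)} = \frac{123933}{36 + \left(105096 + 290\right)} = \frac{123933}{36 + 105386} = \frac{123933}{105422}$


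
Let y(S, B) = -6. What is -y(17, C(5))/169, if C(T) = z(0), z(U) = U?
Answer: 6/169 ≈ 0.035503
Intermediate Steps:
C(T) = 0
-y(17, C(5))/169 = -(-6)/169 = -1*(-6/169) = 6/169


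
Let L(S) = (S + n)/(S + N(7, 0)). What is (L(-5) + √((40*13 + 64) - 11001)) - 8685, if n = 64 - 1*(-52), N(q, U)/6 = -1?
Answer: -95646/11 + I*√10417 ≈ -8695.1 + 102.06*I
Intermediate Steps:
N(q, U) = -6 (N(q, U) = 6*(-1) = -6)
n = 116 (n = 64 + 52 = 116)
L(S) = (116 + S)/(-6 + S) (L(S) = (S + 116)/(S - 6) = (116 + S)/(-6 + S))
(L(-5) + √((40*13 + 64) - 11001)) - 8685 = ((116 - 5)/(-6 - 5) + √((40*13 + 64) - 11001)) - 8685 = (111/(-11) + √((520 + 64) - 11001)) - 8685 = (-1/11*111 + √(584 - 11001)) - 8685 = (-111/11 + √(-10417)) - 8685 = (-111/11 + I*√10417) - 8685 = -95646/11 + I*√10417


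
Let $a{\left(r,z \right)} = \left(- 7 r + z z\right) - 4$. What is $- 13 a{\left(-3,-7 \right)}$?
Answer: $-858$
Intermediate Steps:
$a{\left(r,z \right)} = -4 + z^{2} - 7 r$ ($a{\left(r,z \right)} = \left(- 7 r + z^{2}\right) - 4 = \left(z^{2} - 7 r\right) - 4 = -4 + z^{2} - 7 r$)
$- 13 a{\left(-3,-7 \right)} = - 13 \left(-4 + \left(-7\right)^{2} - -21\right) = - 13 \left(-4 + 49 + 21\right) = \left(-13\right) 66 = -858$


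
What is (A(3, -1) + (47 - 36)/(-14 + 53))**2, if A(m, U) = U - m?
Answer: 21025/1521 ≈ 13.823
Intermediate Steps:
(A(3, -1) + (47 - 36)/(-14 + 53))**2 = ((-1 - 1*3) + (47 - 36)/(-14 + 53))**2 = ((-1 - 3) + 11/39)**2 = (-4 + 11*(1/39))**2 = (-4 + 11/39)**2 = (-145/39)**2 = 21025/1521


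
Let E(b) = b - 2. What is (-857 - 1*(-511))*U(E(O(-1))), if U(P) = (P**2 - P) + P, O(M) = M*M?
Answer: -346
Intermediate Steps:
O(M) = M**2
E(b) = -2 + b
U(P) = P**2
(-857 - 1*(-511))*U(E(O(-1))) = (-857 - 1*(-511))*(-2 + (-1)**2)**2 = (-857 + 511)*(-2 + 1)**2 = -346*(-1)**2 = -346*1 = -346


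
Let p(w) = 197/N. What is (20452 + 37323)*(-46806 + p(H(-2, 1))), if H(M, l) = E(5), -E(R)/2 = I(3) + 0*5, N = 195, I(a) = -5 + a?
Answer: -105462173015/39 ≈ -2.7042e+9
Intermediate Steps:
E(R) = 4 (E(R) = -2*((-5 + 3) + 0*5) = -2*(-2 + 0) = -2*(-2) = 4)
H(M, l) = 4
p(w) = 197/195
(20452 + 37323)*(-46806 + p(H(-2, 1))) = (20452 + 37323)*(-46806 + 197/195) = 57775*(-9126973/195) = -105462173015/39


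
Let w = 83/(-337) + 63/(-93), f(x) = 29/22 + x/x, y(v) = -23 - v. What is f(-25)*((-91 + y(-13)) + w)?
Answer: -54304647/229834 ≈ -236.28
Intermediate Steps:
f(x) = 51/22 (f(x) = 29*(1/22) + 1 = 29/22 + 1 = 51/22)
w = -9650/10447 (w = 83*(-1/337) + 63*(-1/93) = -83/337 - 21/31 = -9650/10447 ≈ -0.92371)
f(-25)*((-91 + y(-13)) + w) = 51*((-91 + (-23 - 1*(-13))) - 9650/10447)/22 = 51*((-91 + (-23 + 13)) - 9650/10447)/22 = 51*((-91 - 10) - 9650/10447)/22 = 51*(-101 - 9650/10447)/22 = (51/22)*(-1064797/10447) = -54304647/229834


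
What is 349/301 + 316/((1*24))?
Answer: 25873/1806 ≈ 14.326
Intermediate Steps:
349/301 + 316/((1*24)) = 349*(1/301) + 316/24 = 349/301 + 316*(1/24) = 349/301 + 79/6 = 25873/1806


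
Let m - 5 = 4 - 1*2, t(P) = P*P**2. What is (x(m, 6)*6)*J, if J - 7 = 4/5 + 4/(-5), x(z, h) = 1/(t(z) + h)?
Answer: 42/349 ≈ 0.12034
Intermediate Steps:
t(P) = P**3
m = 7 (m = 5 + (4 - 1*2) = 5 + (4 - 2) = 5 + 2 = 7)
x(z, h) = 1/(h + z**3) (x(z, h) = 1/(z**3 + h) = 1/(h + z**3))
J = 7 (J = 7 + (4/5 + 4/(-5)) = 7 + (4*(1/5) + 4*(-1/5)) = 7 + (4/5 - 4/5) = 7 + 0 = 7)
(x(m, 6)*6)*J = (6/(6 + 7**3))*7 = (6/(6 + 343))*7 = (6/349)*7 = 42/349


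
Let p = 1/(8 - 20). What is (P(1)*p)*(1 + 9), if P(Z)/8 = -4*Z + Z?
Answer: 20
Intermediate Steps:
p = -1/12 (p = 1/(-12) = -1/12 ≈ -0.083333)
P(Z) = -24*Z (P(Z) = 8*(-4*Z + Z) = 8*(-3*Z) = -24*Z)
(P(1)*p)*(1 + 9) = (-24*1*(-1/12))*(1 + 9) = -24*(-1/12)*10 = 2*10 = 20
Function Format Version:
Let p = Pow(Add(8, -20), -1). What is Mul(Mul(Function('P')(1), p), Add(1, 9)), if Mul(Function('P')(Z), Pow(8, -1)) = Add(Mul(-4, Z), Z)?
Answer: 20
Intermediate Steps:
p = Rational(-1, 12) (p = Pow(-12, -1) = Rational(-1, 12) ≈ -0.083333)
Function('P')(Z) = Mul(-24, Z) (Function('P')(Z) = Mul(8, Add(Mul(-4, Z), Z)) = Mul(8, Mul(-3, Z)) = Mul(-24, Z))
Mul(Mul(Function('P')(1), p), Add(1, 9)) = Mul(Mul(Mul(-24, 1), Rational(-1, 12)), Add(1, 9)) = Mul(Mul(-24, Rational(-1, 12)), 10) = Mul(2, 10) = 20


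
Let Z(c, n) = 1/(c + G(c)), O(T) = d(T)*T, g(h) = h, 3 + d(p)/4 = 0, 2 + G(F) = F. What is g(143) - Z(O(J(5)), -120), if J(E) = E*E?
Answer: 86087/602 ≈ 143.00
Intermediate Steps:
G(F) = -2 + F
d(p) = -12 (d(p) = -12 + 4*0 = -12 + 0 = -12)
J(E) = E**2
O(T) = -12*T
Z(c, n) = 1/(-2 + 2*c) (Z(c, n) = 1/(c + (-2 + c)) = 1/(-2 + 2*c))
g(143) - Z(O(J(5)), -120) = 143 - 1/(2*(-1 - 12*5**2)) = 143 - 1/(2*(-1 - 12*25)) = 143 - 1/(2*(-1 - 300)) = 143 - 1/(2*(-301)) = 143 - (-1)/(2*301) = 143 - 1*(-1/602) = 143 + 1/602 = 86087/602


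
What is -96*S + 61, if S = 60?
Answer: -5699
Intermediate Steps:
-96*S + 61 = -96*60 + 61 = -5760 + 61 = -5699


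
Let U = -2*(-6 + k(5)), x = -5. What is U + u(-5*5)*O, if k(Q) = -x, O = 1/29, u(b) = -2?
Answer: 56/29 ≈ 1.9310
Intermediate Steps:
O = 1/29 ≈ 0.034483
k(Q) = 5 (k(Q) = -1*(-5) = 5)
U = 2 (U = -2*(-6 + 5) = -2*(-1) = 2)
U + u(-5*5)*O = 2 - 2*1/29 = 2 - 2/29 = 56/29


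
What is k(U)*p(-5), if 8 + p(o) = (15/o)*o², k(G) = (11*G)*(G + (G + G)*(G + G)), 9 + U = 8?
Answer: 2739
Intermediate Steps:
U = -1 (U = -9 + 8 = -1)
k(G) = 11*G*(G + 4*G²) (k(G) = (11*G)*(G + (2*G)*(2*G)) = (11*G)*(G + 4*G²) = 11*G*(G + 4*G²))
p(o) = -8 + 15*o (p(o) = -8 + (15/o)*o² = -8 + 15*o)
k(U)*p(-5) = ((-1)²*(11 + 44*(-1)))*(-8 + 15*(-5)) = (1*(11 - 44))*(-8 - 75) = (1*(-33))*(-83) = -33*(-83) = 2739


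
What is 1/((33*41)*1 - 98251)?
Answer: -1/96898 ≈ -1.0320e-5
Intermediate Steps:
1/((33*41)*1 - 98251) = 1/(1353*1 - 98251) = 1/(1353 - 98251) = 1/(-96898) = -1/96898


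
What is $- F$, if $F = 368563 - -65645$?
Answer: $-434208$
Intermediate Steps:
$F = 434208$ ($F = 368563 + \left(-142203 + 207848\right) = 368563 + 65645 = 434208$)
$- F = \left(-1\right) 434208 = -434208$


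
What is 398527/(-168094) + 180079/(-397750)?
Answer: -1275569687/451752625 ≈ -2.8236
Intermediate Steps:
398527/(-168094) + 180079/(-397750) = 398527*(-1/168094) + 180079*(-1/397750) = -398527/168094 - 4867/10750 = -1275569687/451752625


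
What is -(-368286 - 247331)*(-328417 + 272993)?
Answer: -34119956608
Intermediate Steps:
-(-368286 - 247331)*(-328417 + 272993) = -(-615617)*(-55424) = -1*34119956608 = -34119956608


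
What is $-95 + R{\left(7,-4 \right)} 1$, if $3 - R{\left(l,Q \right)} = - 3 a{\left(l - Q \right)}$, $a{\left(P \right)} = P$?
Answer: $-59$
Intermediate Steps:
$R{\left(l,Q \right)} = 3 - 3 Q + 3 l$ ($R{\left(l,Q \right)} = 3 - - 3 \left(l - Q\right) = 3 - \left(- 3 l + 3 Q\right) = 3 - 3 Q + 3 l$)
$-95 + R{\left(7,-4 \right)} 1 = -95 + \left(3 - -12 + 3 \cdot 7\right) 1 = -95 + \left(3 + 12 + 21\right) 1 = -95 + 36 \cdot 1 = -95 + 36 = -59$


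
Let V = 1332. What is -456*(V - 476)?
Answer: -390336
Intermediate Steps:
-456*(V - 476) = -456*(1332 - 476) = -456*856 = -390336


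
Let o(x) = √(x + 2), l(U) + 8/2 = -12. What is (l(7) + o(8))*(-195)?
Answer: 3120 - 195*√10 ≈ 2503.4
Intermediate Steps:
l(U) = -16 (l(U) = -4 - 12 = -16)
o(x) = √(2 + x)
(l(7) + o(8))*(-195) = (-16 + √(2 + 8))*(-195) = (-16 + √10)*(-195) = 3120 - 195*√10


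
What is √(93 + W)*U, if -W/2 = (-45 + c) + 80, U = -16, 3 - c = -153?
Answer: -272*I ≈ -272.0*I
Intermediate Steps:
c = 156 (c = 3 - 1*(-153) = 3 + 153 = 156)
W = -382 (W = -2*((-45 + 156) + 80) = -2*(111 + 80) = -2*191 = -382)
√(93 + W)*U = √(93 - 382)*(-16) = √(-289)*(-16) = (17*I)*(-16) = -272*I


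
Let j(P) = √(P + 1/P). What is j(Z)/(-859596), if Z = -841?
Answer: -I*√707282/24928284 ≈ -3.3737e-5*I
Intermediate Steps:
j(Z)/(-859596) = √(-841 + 1/(-841))/(-859596) = √(-841 - 1/841)*(-1/859596) = √(-707282/841)*(-1/859596) = (I*√707282/29)*(-1/859596) = -I*√707282/24928284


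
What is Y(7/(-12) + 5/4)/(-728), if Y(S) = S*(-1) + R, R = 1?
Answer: -1/2184 ≈ -0.00045788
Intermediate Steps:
Y(S) = 1 - S (Y(S) = S*(-1) + 1 = -S + 1 = 1 - S)
Y(7/(-12) + 5/4)/(-728) = (1 - (7/(-12) + 5/4))/(-728) = (1 - (7*(-1/12) + 5*(1/4)))*(-1/728) = (1 - (-7/12 + 5/4))*(-1/728) = (1 - 1*2/3)*(-1/728) = (1 - 2/3)*(-1/728) = (1/3)*(-1/728) = -1/2184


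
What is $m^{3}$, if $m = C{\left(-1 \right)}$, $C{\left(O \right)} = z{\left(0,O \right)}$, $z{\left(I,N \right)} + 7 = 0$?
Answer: $-343$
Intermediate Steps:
$z{\left(I,N \right)} = -7$ ($z{\left(I,N \right)} = -7 + 0 = -7$)
$C{\left(O \right)} = -7$
$m = -7$
$m^{3} = \left(-7\right)^{3} = -343$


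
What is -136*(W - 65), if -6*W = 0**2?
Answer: 8840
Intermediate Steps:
W = 0 (W = -1/6*0**2 = -1/6*0 = 0)
-136*(W - 65) = -136*(0 - 65) = -136*(-65) = 8840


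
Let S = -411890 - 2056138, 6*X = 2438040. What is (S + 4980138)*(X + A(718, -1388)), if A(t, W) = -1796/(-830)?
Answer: 84724425699156/83 ≈ 1.0208e+12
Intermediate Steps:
X = 406340 (X = (⅙)*2438040 = 406340)
A(t, W) = 898/415 (A(t, W) = -1796*(-1/830) = 898/415)
S = -2468028
(S + 4980138)*(X + A(718, -1388)) = (-2468028 + 4980138)*(406340 + 898/415) = 2512110*(168631998/415) = 84724425699156/83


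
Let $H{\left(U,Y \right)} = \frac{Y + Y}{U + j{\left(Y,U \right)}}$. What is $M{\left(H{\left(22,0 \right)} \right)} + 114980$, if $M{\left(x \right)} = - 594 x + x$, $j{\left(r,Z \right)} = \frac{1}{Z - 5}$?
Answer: $114980$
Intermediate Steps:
$j{\left(r,Z \right)} = \frac{1}{-5 + Z}$
$H{\left(U,Y \right)} = \frac{2 Y}{U + \frac{1}{-5 + U}}$ ($H{\left(U,Y \right)} = \frac{Y + Y}{U + \frac{1}{-5 + U}} = \frac{2 Y}{U + \frac{1}{-5 + U}}$)
$M{\left(x \right)} = - 593 x$
$M{\left(H{\left(22,0 \right)} \right)} + 114980 = - 593 \cdot 2 \cdot 0 \frac{1}{1 + 22 \left(-5 + 22\right)} \left(-5 + 22\right) + 114980 = - 593 \cdot 2 \cdot 0 \frac{1}{1 + 22 \cdot 17} \cdot 17 + 114980 = - 593 \cdot 2 \cdot 0 \frac{1}{1 + 374} \cdot 17 + 114980 = - 593 \cdot 2 \cdot 0 \cdot \frac{1}{375} \cdot 17 + 114980 = \left(-593\right) 0 + 114980 = 0 + 114980 = 114980$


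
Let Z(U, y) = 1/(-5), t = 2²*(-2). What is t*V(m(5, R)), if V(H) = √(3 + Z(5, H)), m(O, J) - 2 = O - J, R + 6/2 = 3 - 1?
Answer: -8*√70/5 ≈ -13.387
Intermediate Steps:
t = -8 (t = 4*(-2) = -8)
Z(U, y) = -⅕
R = -1 (R = -3 + (3 - 1) = -3 + 2 = -1)
m(O, J) = 2 + O - J (m(O, J) = 2 + (O - J) = 2 + O - J)
V(H) = √70/5 (V(H) = √(3 - ⅕) = √(14/5) = √70/5)
t*V(m(5, R)) = -8*√70/5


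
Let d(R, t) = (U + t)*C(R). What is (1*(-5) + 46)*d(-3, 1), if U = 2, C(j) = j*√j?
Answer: -369*I*√3 ≈ -639.13*I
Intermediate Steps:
C(j) = j^(3/2)
d(R, t) = R^(3/2)*(2 + t) (d(R, t) = (2 + t)*R^(3/2) = R^(3/2)*(2 + t))
(1*(-5) + 46)*d(-3, 1) = (1*(-5) + 46)*((-3)^(3/2)*(2 + 1)) = (-5 + 46)*(-3*I*√3*3) = 41*(-9*I*√3) = -369*I*√3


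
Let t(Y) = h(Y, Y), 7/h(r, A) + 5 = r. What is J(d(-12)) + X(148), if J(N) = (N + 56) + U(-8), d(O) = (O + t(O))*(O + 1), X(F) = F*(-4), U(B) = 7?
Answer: -6672/17 ≈ -392.47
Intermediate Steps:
h(r, A) = 7/(-5 + r)
X(F) = -4*F
t(Y) = 7/(-5 + Y)
d(O) = (1 + O)*(O + 7/(-5 + O)) (d(O) = (O + 7/(-5 + O))*(O + 1) = (O + 7/(-5 + O))*(1 + O) = (1 + O)*(O + 7/(-5 + O)))
J(N) = 63 + N (J(N) = (N + 56) + 7 = (56 + N) + 7 = 63 + N)
J(d(-12)) + X(148) = (63 + (7 + 7*(-12) - 12*(1 - 12)*(-5 - 12))/(-5 - 12)) - 4*148 = (63 + (7 - 84 - 12*(-11)*(-17))/(-17)) - 592 = (63 - (7 - 84 - 2244)/17) - 592 = (63 - 1/17*(-2321)) - 592 = (63 + 2321/17) - 592 = 3392/17 - 592 = -6672/17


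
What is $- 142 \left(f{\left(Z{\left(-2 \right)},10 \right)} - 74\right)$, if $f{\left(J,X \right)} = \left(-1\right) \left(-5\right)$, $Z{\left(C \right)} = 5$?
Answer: $9798$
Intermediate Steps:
$f{\left(J,X \right)} = 5$
$- 142 \left(f{\left(Z{\left(-2 \right)},10 \right)} - 74\right) = - 142 \left(5 - 74\right) = \left(-142\right) \left(-69\right) = 9798$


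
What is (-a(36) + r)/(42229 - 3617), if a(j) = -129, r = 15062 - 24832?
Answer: -9641/38612 ≈ -0.24969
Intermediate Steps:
r = -9770
(-a(36) + r)/(42229 - 3617) = (-1*(-129) - 9770)/(42229 - 3617) = (129 - 9770)/38612 = -9641*1/38612 = -9641/38612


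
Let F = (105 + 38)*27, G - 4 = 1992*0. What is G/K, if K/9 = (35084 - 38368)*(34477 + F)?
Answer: -1/283279482 ≈ -3.5301e-9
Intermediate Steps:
G = 4 (G = 4 + 1992*0 = 4 + 0 = 4)
F = 3861 (F = 143*27 = 3861)
K = -1133117928 (K = 9*((35084 - 38368)*(34477 + 3861)) = 9*(-3284*38338) = 9*(-125901992) = -1133117928)
G/K = 4/(-1133117928) = 4*(-1/1133117928) = -1/283279482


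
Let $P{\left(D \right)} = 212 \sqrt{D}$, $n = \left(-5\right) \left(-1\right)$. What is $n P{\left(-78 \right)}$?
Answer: $1060 i \sqrt{78} \approx 9361.7 i$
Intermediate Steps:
$n = 5$
$n P{\left(-78 \right)} = 5 \cdot 212 \sqrt{-78} = 5 \cdot 212 i \sqrt{78} = 1060 i \sqrt{78}$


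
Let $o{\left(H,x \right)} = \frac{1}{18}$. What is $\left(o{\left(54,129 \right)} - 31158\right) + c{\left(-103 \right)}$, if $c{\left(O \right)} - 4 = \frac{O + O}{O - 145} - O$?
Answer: $- \frac{34651927}{1116} \approx -31050.0$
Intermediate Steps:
$c{\left(O \right)} = 4 - O + \frac{2 O}{-145 + O}$ ($c{\left(O \right)} = 4 - \left(O - \frac{O + O}{O - 145}\right) = 4 - \left(O - \frac{2 O}{-145 + O}\right) = 4 - O + \frac{2 O}{-145 + O}$)
$o{\left(H,x \right)} = \frac{1}{18}$
$\left(o{\left(54,129 \right)} - 31158\right) + c{\left(-103 \right)} = \left(\frac{1}{18} - 31158\right) + \frac{-580 - \left(-103\right)^{2} + 151 \left(-103\right)}{-145 - 103} = - \frac{560843}{18} + \frac{-580 - 10609 - 15553}{-248} = - \frac{560843}{18} - \frac{-580 - 10609 - 15553}{248} = - \frac{560843}{18} - - \frac{13371}{124} = - \frac{560843}{18} + \frac{13371}{124} = - \frac{34651927}{1116}$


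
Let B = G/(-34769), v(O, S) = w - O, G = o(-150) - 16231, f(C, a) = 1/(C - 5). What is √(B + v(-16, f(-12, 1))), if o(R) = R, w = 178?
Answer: √235092923023/34769 ≈ 13.945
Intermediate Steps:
f(C, a) = 1/(-5 + C)
G = -16381 (G = -150 - 16231 = -16381)
v(O, S) = 178 - O
B = 16381/34769 (B = -16381/(-34769) = -16381*(-1/34769) = 16381/34769 ≈ 0.47114)
√(B + v(-16, f(-12, 1))) = √(16381/34769 + (178 - 1*(-16))) = √(16381/34769 + (178 + 16)) = √(16381/34769 + 194) = √(6761567/34769) = √235092923023/34769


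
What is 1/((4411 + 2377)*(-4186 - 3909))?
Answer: -1/54948860 ≈ -1.8199e-8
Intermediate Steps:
1/((4411 + 2377)*(-4186 - 3909)) = 1/(6788*(-8095)) = 1/(-54948860) = -1/54948860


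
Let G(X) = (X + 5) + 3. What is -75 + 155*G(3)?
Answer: 1630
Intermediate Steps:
G(X) = 8 + X (G(X) = (5 + X) + 3 = 8 + X)
-75 + 155*G(3) = -75 + 155*(8 + 3) = -75 + 155*11 = -75 + 1705 = 1630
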